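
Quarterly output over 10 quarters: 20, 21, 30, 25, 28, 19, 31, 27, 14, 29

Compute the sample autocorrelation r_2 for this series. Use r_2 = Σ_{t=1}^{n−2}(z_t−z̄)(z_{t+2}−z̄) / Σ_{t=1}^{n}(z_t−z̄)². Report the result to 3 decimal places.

Mean z̄ = (20 + 21 + 30 + 25 + 28 + 19 + 31 + 27 + 14 + 29)/10 = 24.4000
Numerator Σ_{t=1}^{8}(z_t−z̄)(z_{t+2}−z̄) = -56.7200
Denominator Σ(z_t−z̄)² = 284.4000
r_2 = -56.7200 / 284.4000 = -0.199

-0.199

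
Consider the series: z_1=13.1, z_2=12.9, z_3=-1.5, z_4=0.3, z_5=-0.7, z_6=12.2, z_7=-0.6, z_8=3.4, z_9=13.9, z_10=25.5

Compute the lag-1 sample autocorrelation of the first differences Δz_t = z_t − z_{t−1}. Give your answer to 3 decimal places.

First differences Δz: -0.2, -14.4, 1.8, -1.0, 12.9, -12.8, 4.0, 10.5, 11.6
Mean of differences = 1.3778
Numerator Σ(Δz_t−Δz̄)(Δz_{t+1}−Δz̄) = -93.5360
Denominator Σ(Δz_t−Δz̄)² = 785.6156
r_1(Δz) = -93.5360 / 785.6156 = -0.119

-0.119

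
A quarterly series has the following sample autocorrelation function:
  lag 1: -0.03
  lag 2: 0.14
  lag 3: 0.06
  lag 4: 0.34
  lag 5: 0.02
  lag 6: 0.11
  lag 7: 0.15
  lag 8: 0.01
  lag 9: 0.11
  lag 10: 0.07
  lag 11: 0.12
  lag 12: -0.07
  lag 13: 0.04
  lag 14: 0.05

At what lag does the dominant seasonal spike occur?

The largest autocorrelation is r_4 = 0.34; the remaining lags stay at or below 0.15.
The dominant spike at lag 4 indicates a seasonal period of 4.

4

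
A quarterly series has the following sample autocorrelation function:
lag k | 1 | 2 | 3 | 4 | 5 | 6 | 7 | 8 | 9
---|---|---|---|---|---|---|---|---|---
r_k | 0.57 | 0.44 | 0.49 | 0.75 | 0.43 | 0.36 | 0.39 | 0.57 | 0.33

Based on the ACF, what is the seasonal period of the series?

4

The largest autocorrelation is r_4 = 0.75; the remaining lags stay at or below 0.57. The elevated value at lag 1 (0.57), dropping to 0.44 at lag 2, reflects decaying short-term dependence rather than seasonality.
The dominant spike at lag 4 indicates a seasonal period of 4.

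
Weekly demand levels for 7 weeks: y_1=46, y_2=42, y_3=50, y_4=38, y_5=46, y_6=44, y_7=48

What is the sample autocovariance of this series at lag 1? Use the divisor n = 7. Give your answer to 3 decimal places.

-9.248

Mean ȳ = (46 + 42 + 50 + 38 + 46 + 44 + 48)/7 = 44.8571
Σ_{t=1}^{6}(y_t−ȳ)(y_{t+1}−ȳ) = -64.7347
γ_1 = -64.7347 / 7 = -9.248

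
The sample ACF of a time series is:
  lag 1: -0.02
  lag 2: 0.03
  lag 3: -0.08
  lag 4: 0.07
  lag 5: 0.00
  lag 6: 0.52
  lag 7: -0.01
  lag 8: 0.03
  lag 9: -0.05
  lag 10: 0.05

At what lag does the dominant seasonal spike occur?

6

The largest autocorrelation is r_6 = 0.52; the remaining lags stay at or below 0.07.
The dominant spike at lag 6 indicates a seasonal period of 6.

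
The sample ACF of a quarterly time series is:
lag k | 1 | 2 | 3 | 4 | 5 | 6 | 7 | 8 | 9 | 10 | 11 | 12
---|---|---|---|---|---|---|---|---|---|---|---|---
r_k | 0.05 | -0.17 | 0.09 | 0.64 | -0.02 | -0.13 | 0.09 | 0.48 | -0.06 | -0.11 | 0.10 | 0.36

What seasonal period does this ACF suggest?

The largest autocorrelation is r_4 = 0.64, with weaker echoes at lags 8 (0.48) and 12 (0.36); the remaining lags stay at or below 0.10.
The dominant spike at lag 4 indicates a seasonal period of 4.

4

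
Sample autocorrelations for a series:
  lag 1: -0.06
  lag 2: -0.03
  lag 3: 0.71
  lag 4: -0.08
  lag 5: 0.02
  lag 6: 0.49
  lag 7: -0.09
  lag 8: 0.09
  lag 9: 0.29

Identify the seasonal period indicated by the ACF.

The largest autocorrelation is r_3 = 0.71, with weaker echoes at lags 6 (0.49) and 9 (0.29); the remaining lags stay at or below 0.09.
The dominant spike at lag 3 indicates a seasonal period of 3.

3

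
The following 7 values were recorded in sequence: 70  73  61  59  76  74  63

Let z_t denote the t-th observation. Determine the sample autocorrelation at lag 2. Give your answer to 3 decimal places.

-0.736

Mean z̄ = (70 + 73 + 61 + 59 + 76 + 74 + 63)/7 = 68.0000
Deviations from mean: 2.0000, 5.0000, -7.0000, -9.0000, 8.0000, 6.0000, -5.0000
Σ(z_t−z̄)(z_{t+2}−z̄) = (-14.0000) + (-45.0000) + (-56.0000) + (-54.0000) + (-40.0000) = -209.0000
Denominator Σ(z_t−z̄)² = 284.0000
r_2 = -209.0000 / 284.0000 = -0.736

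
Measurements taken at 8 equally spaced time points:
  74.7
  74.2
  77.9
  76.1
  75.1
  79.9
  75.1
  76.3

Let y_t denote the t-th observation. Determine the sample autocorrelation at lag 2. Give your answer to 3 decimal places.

-0.113

Mean ȳ = (74.7 + 74.2 + 77.9 + 76.1 + 75.1 + 79.9 + 75.1 + 76.3)/8 = 76.1625
Numerator Σ_{t=1}^{6}(y_t−ȳ)(y_{t+2}−ȳ) = -2.8553
Denominator Σ(y_t−ȳ)² = 25.2588
r_2 = -2.8553 / 25.2588 = -0.113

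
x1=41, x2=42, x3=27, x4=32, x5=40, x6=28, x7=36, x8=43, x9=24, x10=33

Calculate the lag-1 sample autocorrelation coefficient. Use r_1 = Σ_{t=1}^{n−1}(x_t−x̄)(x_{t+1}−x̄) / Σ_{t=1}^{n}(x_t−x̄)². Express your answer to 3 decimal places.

Mean x̄ = (41 + 42 + 27 + 32 + 40 + 28 + 36 + 43 + 24 + 33)/10 = 34.6000
Numerator Σ_{t=1}^{9}(x_t−x̄)(x_{t+1}−x̄) = -108.3600
Denominator Σ(x_t−x̄)² = 420.4000
r_1 = -108.3600 / 420.4000 = -0.258

-0.258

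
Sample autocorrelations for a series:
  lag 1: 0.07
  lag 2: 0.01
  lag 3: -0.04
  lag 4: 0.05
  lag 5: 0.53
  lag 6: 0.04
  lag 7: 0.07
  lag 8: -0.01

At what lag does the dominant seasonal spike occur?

5

The largest autocorrelation is r_5 = 0.53; the remaining lags stay at or below 0.07.
The dominant spike at lag 5 indicates a seasonal period of 5.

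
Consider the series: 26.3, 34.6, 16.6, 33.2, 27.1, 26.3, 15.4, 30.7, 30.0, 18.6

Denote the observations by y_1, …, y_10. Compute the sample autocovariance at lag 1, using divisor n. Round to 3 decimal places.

Mean ȳ = (26.3 + 34.6 + 16.6 + 33.2 + 27.1 + 26.3 + 15.4 + 30.7 + 30.0 + 18.6)/10 = 25.8800
Σ_{t=1}^{9}(y_t−ȳ)(y_{t+1}−ȳ) = -200.7964
γ_1 = -200.7964 / 10 = -20.080

-20.080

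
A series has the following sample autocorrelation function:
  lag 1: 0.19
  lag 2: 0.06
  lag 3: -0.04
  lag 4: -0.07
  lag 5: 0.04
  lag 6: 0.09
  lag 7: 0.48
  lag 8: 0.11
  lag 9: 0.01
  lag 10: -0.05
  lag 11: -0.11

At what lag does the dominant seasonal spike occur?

The largest autocorrelation is r_7 = 0.48; the remaining lags stay at or below 0.19.
The dominant spike at lag 7 indicates a seasonal period of 7.

7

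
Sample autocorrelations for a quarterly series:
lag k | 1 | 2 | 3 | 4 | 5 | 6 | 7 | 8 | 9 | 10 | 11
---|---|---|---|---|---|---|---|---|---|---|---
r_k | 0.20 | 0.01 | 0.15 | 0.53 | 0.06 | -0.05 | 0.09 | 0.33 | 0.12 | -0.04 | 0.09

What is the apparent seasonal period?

The largest autocorrelation is r_4 = 0.53, with a weaker echo at lag 8 (0.33); the remaining lags stay at or below 0.20. The elevated value at lag 1 (0.20), dropping to 0.01 at lag 2, reflects decaying short-term dependence rather than seasonality.
The dominant spike at lag 4 indicates a seasonal period of 4.

4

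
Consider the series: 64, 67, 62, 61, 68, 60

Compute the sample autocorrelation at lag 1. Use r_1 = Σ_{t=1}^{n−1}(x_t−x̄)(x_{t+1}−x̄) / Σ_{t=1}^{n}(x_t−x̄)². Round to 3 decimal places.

Mean x̄ = (64 + 67 + 62 + 61 + 68 + 60)/6 = 63.6667
Deviations from mean: 0.3333, 3.3333, -1.6667, -2.6667, 4.3333, -3.6667
Numerator Σ_{t=1}^{5}(x_t−x̄)(x_{t+1}−x̄) = -27.4444
Denominator Σ(x_t−x̄)² = 53.3333
r_1 = -27.4444 / 53.3333 = -0.515

-0.515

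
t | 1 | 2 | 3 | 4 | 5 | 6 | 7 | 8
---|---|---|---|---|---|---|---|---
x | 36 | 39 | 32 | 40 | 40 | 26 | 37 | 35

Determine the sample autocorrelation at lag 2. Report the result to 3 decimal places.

-0.206

Mean x̄ = (36 + 39 + 32 + 40 + 40 + 26 + 37 + 35)/8 = 35.6250
Deviations from mean: 0.3750, 3.3750, -3.6250, 4.3750, 4.3750, -9.6250, 1.3750, -0.6250
Numerator Σ_{t=1}^{6}(x_t−x̄)(x_{t+2}−x̄) = -32.5313
Denominator Σ(x_t−x̄)² = 157.8750
r_2 = -32.5313 / 157.8750 = -0.206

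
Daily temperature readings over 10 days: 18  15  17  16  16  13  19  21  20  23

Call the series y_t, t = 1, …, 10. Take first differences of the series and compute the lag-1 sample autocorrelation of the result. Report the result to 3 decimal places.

First differences Δy: -3, 2, -1, 0, -3, 6, 2, -1, 3
Mean of differences = 0.5556
Numerator Σ(Δy_t−Δȳ)(Δy_{t+1}−Δȳ) = -22.0864
Denominator Σ(Δy_t−Δȳ)² = 70.2222
r_1(Δy) = -22.0864 / 70.2222 = -0.315

-0.315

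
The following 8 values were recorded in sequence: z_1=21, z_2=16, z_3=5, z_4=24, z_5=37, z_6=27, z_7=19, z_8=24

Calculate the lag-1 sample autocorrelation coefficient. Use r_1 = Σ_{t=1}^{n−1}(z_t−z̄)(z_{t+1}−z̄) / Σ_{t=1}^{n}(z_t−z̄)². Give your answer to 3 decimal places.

Mean z̄ = (21 + 16 + 5 + 24 + 37 + 27 + 19 + 24)/8 = 21.6250
Deviations from mean: -0.6250, -5.6250, -16.6250, 2.3750, 15.3750, 5.3750, -2.6250, 2.3750
Numerator Σ_{t=1}^{7}(z_t−z̄)(z_{t+1}−z̄) = 156.3594
Denominator Σ(z_t−z̄)² = 591.8750
r_1 = 156.3594 / 591.8750 = 0.264

0.264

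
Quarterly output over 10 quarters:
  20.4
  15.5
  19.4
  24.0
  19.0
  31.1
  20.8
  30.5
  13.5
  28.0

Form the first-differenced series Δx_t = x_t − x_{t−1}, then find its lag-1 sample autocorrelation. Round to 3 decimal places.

First differences Δx: -4.9, 3.9, 4.6, -5.0, 12.1, -10.3, 9.7, -17.0, 14.5
Mean of differences = 0.8444
Numerator Σ(Δx_t−Δx̄)(Δx_{t+1}−Δx̄) = -719.6342
Denominator Σ(Δx_t−Δx̄)² = 924.8022
r_1(Δx) = -719.6342 / 924.8022 = -0.778

-0.778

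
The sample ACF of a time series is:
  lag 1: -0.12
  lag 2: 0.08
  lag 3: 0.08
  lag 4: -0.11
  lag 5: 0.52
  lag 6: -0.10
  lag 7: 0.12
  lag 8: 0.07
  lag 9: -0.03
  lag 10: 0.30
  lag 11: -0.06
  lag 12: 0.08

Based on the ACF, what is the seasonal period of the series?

5

The largest autocorrelation is r_5 = 0.52, with a weaker echo at lag 10 (0.30); the remaining lags stay at or below 0.12.
The dominant spike at lag 5 indicates a seasonal period of 5.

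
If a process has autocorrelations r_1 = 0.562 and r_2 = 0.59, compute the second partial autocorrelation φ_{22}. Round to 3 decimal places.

φ_{22} = (r_2 − r_1²) / (1 − r_1²)
r_1² = (0.562)² = 0.315844
Numerator = 0.59 − 0.3158 = 0.2742; denominator = 1 − 0.3158 = 0.6842
φ_{22} = 0.2742 / 0.6842 = 0.401

0.401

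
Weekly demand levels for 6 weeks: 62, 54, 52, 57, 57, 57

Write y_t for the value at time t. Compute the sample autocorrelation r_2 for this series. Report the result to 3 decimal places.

-0.487

Mean ȳ = (62 + 54 + 52 + 57 + 57 + 57)/6 = 56.5000
Deviations from mean: 5.5000, -2.5000, -4.5000, 0.5000, 0.5000, 0.5000
Σ(y_t−ȳ)(y_{t+2}−ȳ) = (-24.7500) + (-1.2500) + (-2.2500) + (0.2500) = -28.0000
Denominator Σ(y_t−ȳ)² = 57.5000
r_2 = -28.0000 / 57.5000 = -0.487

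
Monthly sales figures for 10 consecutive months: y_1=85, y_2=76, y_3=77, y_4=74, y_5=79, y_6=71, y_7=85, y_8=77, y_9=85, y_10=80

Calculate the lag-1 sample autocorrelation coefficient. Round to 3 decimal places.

Mean ȳ = (85 + 76 + 77 + 74 + 79 + 71 + 85 + 77 + 85 + 80)/10 = 78.9000
Numerator Σ_{t=1}^{9}(y_t−ȳ)(y_{t+1}−ȳ) = -68.8100
Denominator Σ(y_t−ȳ)² = 214.9000
r_1 = -68.8100 / 214.9000 = -0.320

-0.320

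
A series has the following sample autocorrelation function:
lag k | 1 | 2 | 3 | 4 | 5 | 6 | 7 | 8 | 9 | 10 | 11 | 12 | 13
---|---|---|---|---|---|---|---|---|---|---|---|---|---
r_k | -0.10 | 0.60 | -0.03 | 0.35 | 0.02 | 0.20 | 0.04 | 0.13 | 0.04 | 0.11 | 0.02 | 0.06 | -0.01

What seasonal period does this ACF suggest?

The largest autocorrelation is r_2 = 0.60, with weaker echoes at lags 4 (0.35) and 6 (0.20); the remaining lags stay at or below 0.13.
The dominant spike at lag 2 indicates a seasonal period of 2.

2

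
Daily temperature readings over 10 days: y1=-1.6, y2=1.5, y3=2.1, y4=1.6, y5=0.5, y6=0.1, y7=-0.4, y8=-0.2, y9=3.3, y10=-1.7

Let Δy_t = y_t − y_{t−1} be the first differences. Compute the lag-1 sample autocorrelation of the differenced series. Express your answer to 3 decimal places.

-0.288

First differences Δy: 3.1, 0.6, -0.5, -1.1, -0.4, -0.5, 0.2, 3.5, -5.0
Mean of differences = -0.0111
Numerator Σ(Δy_t−Δȳ)(Δy_{t+1}−Δȳ) = -14.1301
Denominator Σ(Δy_t−Δȳ)² = 49.1289
r_1(Δy) = -14.1301 / 49.1289 = -0.288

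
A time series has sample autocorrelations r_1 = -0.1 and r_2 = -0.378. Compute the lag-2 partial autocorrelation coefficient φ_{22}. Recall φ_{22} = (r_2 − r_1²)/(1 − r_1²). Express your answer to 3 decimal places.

φ_{22} = (r_2 − r_1²) / (1 − r_1²)
r_1² = (-0.1)² = 0.01
Numerator = -0.378 − 0.0100 = -0.3880; denominator = 1 − 0.0100 = 0.9900
φ_{22} = -0.3880 / 0.9900 = -0.392

-0.392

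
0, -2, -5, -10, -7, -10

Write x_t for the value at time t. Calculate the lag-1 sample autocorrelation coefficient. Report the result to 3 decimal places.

Mean x̄ = (0 − 2 − 5 − 10 − 7 − 10)/6 = -5.6667
Deviations from mean: 5.6667, 3.6667, 0.6667, -4.3333, -1.3333, -4.3333
Σ(x_t−x̄)(x_{t+1}−x̄) = (20.7778) + (2.4444) + (-2.8889) + (5.7778) + (5.7778) = 31.8889
Denominator Σ(x_t−x̄)² = 85.3333
r_1 = 31.8889 / 85.3333 = 0.374

0.374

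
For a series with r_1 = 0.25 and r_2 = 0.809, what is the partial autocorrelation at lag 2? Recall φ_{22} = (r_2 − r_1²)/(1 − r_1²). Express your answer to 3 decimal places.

0.796

φ_{22} = (r_2 − r_1²) / (1 − r_1²)
r_1² = (0.25)² = 0.0625
Numerator = 0.809 − 0.0625 = 0.7465; denominator = 1 − 0.0625 = 0.9375
φ_{22} = 0.7465 / 0.9375 = 0.796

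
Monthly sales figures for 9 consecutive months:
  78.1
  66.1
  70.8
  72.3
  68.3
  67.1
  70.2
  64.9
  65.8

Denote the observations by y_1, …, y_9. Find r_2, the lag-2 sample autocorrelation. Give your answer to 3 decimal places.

0.008

Mean ȳ = (78.1 + 66.1 + 70.8 + 72.3 + 68.3 + 67.1 + 70.2 + 64.9 + 65.8)/9 = 69.2889
Numerator Σ_{t=1}^{7}(y_t−ȳ)(y_{t+2}−ȳ) = 1.1542
Denominator Σ(y_t−ȳ)² = 137.1889
r_2 = 1.1542 / 137.1889 = 0.008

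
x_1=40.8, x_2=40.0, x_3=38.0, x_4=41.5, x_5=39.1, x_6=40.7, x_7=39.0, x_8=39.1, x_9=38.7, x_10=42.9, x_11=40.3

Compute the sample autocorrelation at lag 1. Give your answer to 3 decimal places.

Mean x̄ = (40.8 + 40.0 + 38.0 + 41.5 + 39.1 + 40.7 + 39.0 + 39.1 + 38.7 + 42.9 + 40.3)/11 = 40.0091
Numerator Σ_{t=1}^{10}(x_t−x̄)(x_{t+1}−x̄) = -6.5010
Denominator Σ(x_t−x̄)² = 20.1891
r_1 = -6.5010 / 20.1891 = -0.322

-0.322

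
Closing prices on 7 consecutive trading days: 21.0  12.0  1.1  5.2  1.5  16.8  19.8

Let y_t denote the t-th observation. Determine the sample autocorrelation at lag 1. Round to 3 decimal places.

Mean ȳ = (21.0 + 12.0 + 1.1 + 5.2 + 1.5 + 16.8 + 19.8)/7 = 11.0571
Deviations from mean: 9.9429, 0.9429, -9.9571, -5.8571, -9.5571, 5.7429, 8.7429
Numerator Σ_{t=1}^{6}(y_t−ȳ)(y_{t+1}−ȳ) = 109.6082
Denominator Σ(y_t−ȳ)² = 433.9571
r_1 = 109.6082 / 433.9571 = 0.253

0.253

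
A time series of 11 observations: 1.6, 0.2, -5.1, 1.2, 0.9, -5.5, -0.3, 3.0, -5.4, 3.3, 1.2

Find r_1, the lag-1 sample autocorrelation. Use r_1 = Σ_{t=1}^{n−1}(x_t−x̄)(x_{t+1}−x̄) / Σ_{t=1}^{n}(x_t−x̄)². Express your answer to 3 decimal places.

Mean x̄ = (1.6 + 0.2 − 5.1 + 1.2 + 0.9 − 5.5 − 0.3 + 3.0 − 5.4 + 3.3 + 1.2)/11 = -0.4455
Numerator Σ_{t=1}^{10}(x_t−x̄)(x_{t+1}−x̄) = -43.6284
Denominator Σ(x_t−x̄)² = 109.5073
r_1 = -43.6284 / 109.5073 = -0.398

-0.398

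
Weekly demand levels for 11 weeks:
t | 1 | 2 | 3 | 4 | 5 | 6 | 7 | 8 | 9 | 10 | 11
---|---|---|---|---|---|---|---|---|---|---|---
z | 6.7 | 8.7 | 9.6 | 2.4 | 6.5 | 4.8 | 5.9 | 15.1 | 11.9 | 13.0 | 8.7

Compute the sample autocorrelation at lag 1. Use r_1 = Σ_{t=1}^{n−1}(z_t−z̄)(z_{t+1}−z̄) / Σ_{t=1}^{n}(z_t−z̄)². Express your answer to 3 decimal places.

0.310

Mean z̄ = (6.7 + 8.7 + 9.6 + 2.4 + 6.5 + 4.8 + 5.9 + 15.1 + 11.9 + 13.0 + 8.7)/11 = 8.4818
Numerator Σ_{t=1}^{10}(z_t−z̄)(z_{t+1}−z̄) = 43.8751
Denominator Σ(z_t−z̄)² = 141.5564
r_1 = 43.8751 / 141.5564 = 0.310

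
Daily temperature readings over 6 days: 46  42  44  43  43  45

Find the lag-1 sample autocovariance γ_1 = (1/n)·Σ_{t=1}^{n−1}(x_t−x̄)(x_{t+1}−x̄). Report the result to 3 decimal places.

Mean x̄ = (46 + 42 + 44 + 43 + 43 + 45)/6 = 43.8333
Deviations: 2.1667, -1.8333, 0.1667, -0.8333, -0.8333, 1.1667
Σ_{t=1}^{5}(x_t−x̄)(x_{t+1}−x̄) = -4.6944
γ_1 = -4.6944 / 6 = -0.782

-0.782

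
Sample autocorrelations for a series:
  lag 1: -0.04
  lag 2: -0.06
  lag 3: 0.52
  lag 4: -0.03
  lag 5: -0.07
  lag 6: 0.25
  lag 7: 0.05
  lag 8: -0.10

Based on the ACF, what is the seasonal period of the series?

3

The largest autocorrelation is r_3 = 0.52, with a weaker echo at lag 6 (0.25); the remaining lags stay at or below 0.05.
The dominant spike at lag 3 indicates a seasonal period of 3.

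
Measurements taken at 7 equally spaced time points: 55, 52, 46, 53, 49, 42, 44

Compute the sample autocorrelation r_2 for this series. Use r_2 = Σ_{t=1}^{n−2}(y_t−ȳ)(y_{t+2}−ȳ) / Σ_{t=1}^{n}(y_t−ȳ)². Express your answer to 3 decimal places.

-0.236

Mean ȳ = (55 + 52 + 46 + 53 + 49 + 42 + 44)/7 = 48.7143
Deviations from mean: 6.2857, 3.2857, -2.7143, 4.2857, 0.2857, -6.7143, -4.7143
Numerator Σ_{t=1}^{5}(y_t−ȳ)(y_{t+2}−ȳ) = -33.8776
Denominator Σ(y_t−ȳ)² = 143.4286
r_2 = -33.8776 / 143.4286 = -0.236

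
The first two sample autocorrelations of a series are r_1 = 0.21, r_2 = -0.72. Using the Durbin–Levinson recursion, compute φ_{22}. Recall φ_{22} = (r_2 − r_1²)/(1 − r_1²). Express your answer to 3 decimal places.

-0.799

φ_{22} = (r_2 − r_1²) / (1 − r_1²)
r_1² = (0.21)² = 0.0441
Numerator = -0.72 − 0.0441 = -0.7641; denominator = 1 − 0.0441 = 0.9559
φ_{22} = -0.7641 / 0.9559 = -0.799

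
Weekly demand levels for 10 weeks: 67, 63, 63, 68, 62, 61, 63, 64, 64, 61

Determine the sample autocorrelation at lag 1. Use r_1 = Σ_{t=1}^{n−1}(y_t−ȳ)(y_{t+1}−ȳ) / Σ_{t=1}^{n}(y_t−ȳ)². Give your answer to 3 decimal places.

Mean ȳ = (67 + 63 + 63 + 68 + 62 + 61 + 63 + 64 + 64 + 61)/10 = 63.6000
Numerator Σ_{t=1}^{9}(y_t−ȳ)(y_{t+1}−ȳ) = -6.7600
Denominator Σ(y_t−ȳ)² = 48.4000
r_1 = -6.7600 / 48.4000 = -0.140

-0.140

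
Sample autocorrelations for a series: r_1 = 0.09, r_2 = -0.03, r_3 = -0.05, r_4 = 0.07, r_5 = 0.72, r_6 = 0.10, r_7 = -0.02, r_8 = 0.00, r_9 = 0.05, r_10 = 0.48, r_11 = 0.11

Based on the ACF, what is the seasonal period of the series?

5

The largest autocorrelation is r_5 = 0.72, with a weaker echo at lag 10 (0.48); the remaining lags stay at or below 0.11.
The dominant spike at lag 5 indicates a seasonal period of 5.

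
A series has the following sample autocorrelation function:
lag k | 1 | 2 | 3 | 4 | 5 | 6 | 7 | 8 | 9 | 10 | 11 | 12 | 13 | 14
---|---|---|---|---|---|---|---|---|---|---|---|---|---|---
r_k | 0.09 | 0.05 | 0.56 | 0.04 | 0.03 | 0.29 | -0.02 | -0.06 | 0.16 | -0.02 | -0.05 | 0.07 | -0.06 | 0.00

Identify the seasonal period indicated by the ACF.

3

The largest autocorrelation is r_3 = 0.56, with weaker echoes at lags 6 (0.29) and 9 (0.16); the remaining lags stay at or below 0.09.
The dominant spike at lag 3 indicates a seasonal period of 3.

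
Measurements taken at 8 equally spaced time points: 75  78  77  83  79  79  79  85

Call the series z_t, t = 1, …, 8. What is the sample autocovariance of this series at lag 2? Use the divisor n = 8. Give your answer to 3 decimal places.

0.371

Mean z̄ = (75 + 78 + 77 + 83 + 79 + 79 + 79 + 85)/8 = 79.3750
Deviations: -4.3750, -1.3750, -2.3750, 3.6250, -0.3750, -0.3750, -0.3750, 5.6250
Σ_{t=1}^{6}(z_t−z̄)(z_{t+2}−z̄) = 2.9688
γ_2 = 2.9688 / 8 = 0.371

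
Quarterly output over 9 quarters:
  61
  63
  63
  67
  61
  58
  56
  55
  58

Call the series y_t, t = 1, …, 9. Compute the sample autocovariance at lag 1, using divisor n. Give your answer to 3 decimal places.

8.365

Mean ȳ = (61 + 63 + 63 + 67 + 61 + 58 + 56 + 55 + 58)/9 = 60.2222
Σ_{t=1}^{8}(y_t−ȳ)(y_{t+1}−ȳ) = 75.2840
γ_1 = 75.2840 / 9 = 8.365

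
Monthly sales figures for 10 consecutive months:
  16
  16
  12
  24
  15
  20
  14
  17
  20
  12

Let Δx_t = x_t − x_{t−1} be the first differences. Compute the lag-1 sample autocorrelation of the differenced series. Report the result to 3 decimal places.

-0.687

First differences Δx: 0, -4, 12, -9, 5, -6, 3, 3, -8
Mean of differences = -0.4444
Numerator Σ(Δx_t−Δx̄)(Δx_{t+1}−Δx̄) = -262.4198
Denominator Σ(Δx_t−Δx̄)² = 382.2222
r_1(Δx) = -262.4198 / 382.2222 = -0.687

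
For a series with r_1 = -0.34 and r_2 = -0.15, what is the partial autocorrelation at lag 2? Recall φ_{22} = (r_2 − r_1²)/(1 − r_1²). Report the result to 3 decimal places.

φ_{22} = (r_2 − r_1²) / (1 − r_1²)
r_1² = (-0.34)² = 0.1156
Numerator = -0.15 − 0.1156 = -0.2656; denominator = 1 − 0.1156 = 0.8844
φ_{22} = -0.2656 / 0.8844 = -0.300

-0.300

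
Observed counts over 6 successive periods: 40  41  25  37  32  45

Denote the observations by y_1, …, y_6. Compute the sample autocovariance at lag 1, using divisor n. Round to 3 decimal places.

-13.407

Mean ȳ = (40 + 41 + 25 + 37 + 32 + 45)/6 = 36.6667
Deviations: 3.3333, 4.3333, -11.6667, 0.3333, -4.6667, 8.3333
Σ_{t=1}^{5}(y_t−ȳ)(y_{t+1}−ȳ) = -80.4444
γ_1 = -80.4444 / 6 = -13.407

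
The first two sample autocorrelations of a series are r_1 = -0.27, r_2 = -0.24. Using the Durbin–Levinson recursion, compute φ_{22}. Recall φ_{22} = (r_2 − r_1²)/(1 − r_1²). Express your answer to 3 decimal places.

φ_{22} = (r_2 − r_1²) / (1 − r_1²)
r_1² = (-0.27)² = 0.0729
Numerator = -0.24 − 0.0729 = -0.3129; denominator = 1 − 0.0729 = 0.9271
φ_{22} = -0.3129 / 0.9271 = -0.338

-0.338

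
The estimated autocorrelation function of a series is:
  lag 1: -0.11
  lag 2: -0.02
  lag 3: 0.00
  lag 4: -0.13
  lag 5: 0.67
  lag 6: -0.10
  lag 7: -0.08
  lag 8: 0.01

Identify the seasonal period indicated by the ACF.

5

The largest autocorrelation is r_5 = 0.67; the remaining lags stay at or below 0.01.
The dominant spike at lag 5 indicates a seasonal period of 5.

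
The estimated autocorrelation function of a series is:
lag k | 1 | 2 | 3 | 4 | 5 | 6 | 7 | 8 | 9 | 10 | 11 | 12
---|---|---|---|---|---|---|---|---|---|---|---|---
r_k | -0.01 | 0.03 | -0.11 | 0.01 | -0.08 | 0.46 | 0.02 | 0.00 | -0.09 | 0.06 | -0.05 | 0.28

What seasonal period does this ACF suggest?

The largest autocorrelation is r_6 = 0.46, with a weaker echo at lag 12 (0.28); the remaining lags stay at or below 0.06.
The dominant spike at lag 6 indicates a seasonal period of 6.

6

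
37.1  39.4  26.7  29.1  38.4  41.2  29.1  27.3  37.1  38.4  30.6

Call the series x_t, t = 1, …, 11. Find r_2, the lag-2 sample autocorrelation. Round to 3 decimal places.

-0.813

Mean x̄ = (37.1 + 39.4 + 26.7 + 29.1 + 38.4 + 41.2 + 29.1 + 27.3 + 37.1 + 38.4 + 30.6)/11 = 34.0364
Numerator Σ_{t=1}^{9}(x_t−x̄)(x_{t+2}−x̄) = -241.1717
Denominator Σ(x_t−x̄)² = 296.6855
r_2 = -241.1717 / 296.6855 = -0.813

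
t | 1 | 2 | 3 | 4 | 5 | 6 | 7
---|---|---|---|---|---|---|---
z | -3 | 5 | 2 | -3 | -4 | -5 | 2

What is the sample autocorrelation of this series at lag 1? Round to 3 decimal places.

0.069

Mean z̄ = (-3 + 5 + 2 − 3 − 4 − 5 + 2)/7 = -0.8571
Deviations from mean: -2.1429, 5.8571, 2.8571, -2.1429, -3.1429, -4.1429, 2.8571
Numerator Σ_{t=1}^{6}(z_t−z̄)(z_{t+1}−z̄) = 5.9796
Denominator Σ(z_t−z̄)² = 86.8571
r_1 = 5.9796 / 86.8571 = 0.069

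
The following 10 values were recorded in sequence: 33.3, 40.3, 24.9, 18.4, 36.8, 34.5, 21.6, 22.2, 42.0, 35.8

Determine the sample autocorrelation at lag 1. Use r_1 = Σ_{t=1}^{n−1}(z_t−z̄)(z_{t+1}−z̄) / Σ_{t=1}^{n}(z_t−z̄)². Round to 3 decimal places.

-0.009

Mean z̄ = (33.3 + 40.3 + 24.9 + 18.4 + 36.8 + 34.5 + 21.6 + 22.2 + 42.0 + 35.8)/10 = 30.9800
Numerator Σ_{t=1}^{9}(z_t−z̄)(z_{t+1}−z̄) = -5.5864
Denominator Σ(z_t−z̄)² = 643.4760
r_1 = -5.5864 / 643.4760 = -0.009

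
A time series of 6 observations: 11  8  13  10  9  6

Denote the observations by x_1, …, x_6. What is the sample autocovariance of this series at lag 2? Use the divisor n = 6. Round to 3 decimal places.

Mean x̄ = (11 + 8 + 13 + 10 + 9 + 6)/6 = 9.5000
Σ_{t=1}^{4}(x_t−x̄)(x_{t+2}−x̄) = 1.0000
γ_2 = 1.0000 / 6 = 0.167

0.167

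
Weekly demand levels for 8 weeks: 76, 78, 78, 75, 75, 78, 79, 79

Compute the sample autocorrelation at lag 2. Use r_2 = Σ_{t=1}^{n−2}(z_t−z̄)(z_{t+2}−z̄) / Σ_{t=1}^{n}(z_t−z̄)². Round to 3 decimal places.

Mean z̄ = (76 + 78 + 78 + 75 + 75 + 78 + 79 + 79)/8 = 77.2500
Deviations from mean: -1.2500, 0.7500, 0.7500, -2.2500, -2.2500, 0.7500, 1.7500, 1.7500
Σ(z_t−z̄)(z_{t+2}−z̄) = (-0.9375) + (-1.6875) + (-1.6875) + (-1.6875) + (-3.9375) + (1.3125) = -8.6250
Denominator Σ(z_t−z̄)² = 19.5000
r_2 = -8.6250 / 19.5000 = -0.442

-0.442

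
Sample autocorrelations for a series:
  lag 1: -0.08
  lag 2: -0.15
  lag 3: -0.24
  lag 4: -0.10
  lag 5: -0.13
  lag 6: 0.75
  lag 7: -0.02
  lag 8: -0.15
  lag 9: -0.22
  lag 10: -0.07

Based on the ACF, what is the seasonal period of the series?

The largest autocorrelation is r_6 = 0.75; the remaining lags stay at or below -0.02.
The dominant spike at lag 6 indicates a seasonal period of 6.

6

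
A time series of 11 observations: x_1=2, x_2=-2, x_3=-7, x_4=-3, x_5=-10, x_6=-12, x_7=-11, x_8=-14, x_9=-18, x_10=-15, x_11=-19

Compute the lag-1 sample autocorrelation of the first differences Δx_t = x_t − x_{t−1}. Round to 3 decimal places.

First differences Δx: -4, -5, 4, -7, -2, 1, -3, -4, 3, -4
Mean of differences = -2.1000
Numerator Σ(Δx_t−Δx̄)(Δx_{t+1}−Δx̄) = -62.7100
Denominator Σ(Δx_t−Δx̄)² = 116.9000
r_1(Δx) = -62.7100 / 116.9000 = -0.536

-0.536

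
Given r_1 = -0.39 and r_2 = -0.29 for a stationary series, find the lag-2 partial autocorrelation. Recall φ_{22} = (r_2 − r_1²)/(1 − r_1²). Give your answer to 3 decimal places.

-0.521

φ_{22} = (r_2 − r_1²) / (1 − r_1²)
r_1² = (-0.39)² = 0.1521
Numerator = -0.29 − 0.1521 = -0.4421; denominator = 1 − 0.1521 = 0.8479
φ_{22} = -0.4421 / 0.8479 = -0.521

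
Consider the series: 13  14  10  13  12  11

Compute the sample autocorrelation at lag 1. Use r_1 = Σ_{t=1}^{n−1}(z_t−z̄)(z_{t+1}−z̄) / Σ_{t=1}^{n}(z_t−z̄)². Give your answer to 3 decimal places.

-0.387

Mean z̄ = (13 + 14 + 10 + 13 + 12 + 11)/6 = 12.1667
Numerator Σ_{t=1}^{5}(z_t−z̄)(z_{t+1}−z̄) = -4.1944
Denominator Σ(z_t−z̄)² = 10.8333
r_1 = -4.1944 / 10.8333 = -0.387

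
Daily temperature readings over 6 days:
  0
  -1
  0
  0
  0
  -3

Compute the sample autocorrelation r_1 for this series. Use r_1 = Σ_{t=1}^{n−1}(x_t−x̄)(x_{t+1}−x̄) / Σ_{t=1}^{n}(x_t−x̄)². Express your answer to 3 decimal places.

Mean x̄ = (0 − 1 + 0 + 0 + 0 − 3)/6 = -0.6667
Deviations from mean: 0.6667, -0.3333, 0.6667, 0.6667, 0.6667, -2.3333
Numerator Σ_{t=1}^{5}(x_t−x̄)(x_{t+1}−x̄) = -1.1111
Denominator Σ(x_t−x̄)² = 7.3333
r_1 = -1.1111 / 7.3333 = -0.152

-0.152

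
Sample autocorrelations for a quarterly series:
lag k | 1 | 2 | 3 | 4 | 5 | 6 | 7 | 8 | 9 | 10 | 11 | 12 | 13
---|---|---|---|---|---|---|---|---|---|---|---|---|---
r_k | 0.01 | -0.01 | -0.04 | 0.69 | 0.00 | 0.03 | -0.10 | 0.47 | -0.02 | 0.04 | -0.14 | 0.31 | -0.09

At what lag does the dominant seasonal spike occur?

4

The largest autocorrelation is r_4 = 0.69, with weaker echoes at lags 8 (0.47) and 12 (0.31); the remaining lags stay at or below 0.04.
The dominant spike at lag 4 indicates a seasonal period of 4.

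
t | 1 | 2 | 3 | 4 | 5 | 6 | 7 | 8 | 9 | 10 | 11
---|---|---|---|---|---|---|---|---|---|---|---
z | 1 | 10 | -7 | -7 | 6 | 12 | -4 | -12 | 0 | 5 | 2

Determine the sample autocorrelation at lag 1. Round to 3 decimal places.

0.048

Mean z̄ = (1 + 10 − 7 − 7 + 6 + 12 − 4 − 12 + 0 + 5 + 2)/11 = 0.5455
Numerator Σ_{t=1}^{10}(z_t−z̄)(z_{t+1}−z̄) = 27.0661
Denominator Σ(z_t−z̄)² = 564.7273
r_1 = 27.0661 / 564.7273 = 0.048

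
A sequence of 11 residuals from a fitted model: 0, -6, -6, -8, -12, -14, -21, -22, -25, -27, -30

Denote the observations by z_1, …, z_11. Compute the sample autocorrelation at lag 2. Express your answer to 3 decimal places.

Mean z̄ = (0 − 6 − 6 − 8 − 12 − 14 − 21 − 22 − 25 − 27 − 30)/11 = -15.5455
Numerator Σ_{t=1}^{9}(z_t−z̄)(z_{t+2}−z̄) = 498.7686
Denominator Σ(z_t−z̄)² = 996.7273
r_2 = 498.7686 / 996.7273 = 0.500

0.500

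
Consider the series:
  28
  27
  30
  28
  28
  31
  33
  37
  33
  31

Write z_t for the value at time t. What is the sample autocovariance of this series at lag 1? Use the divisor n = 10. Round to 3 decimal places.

Mean z̄ = (28 + 27 + 30 + 28 + 28 + 31 + 33 + 37 + 33 + 31)/10 = 30.6000
Σ_{t=1}^{9}(z_t−z̄)(z_{t+1}−z̄) = 51.4400
γ_1 = 51.4400 / 10 = 5.144

5.144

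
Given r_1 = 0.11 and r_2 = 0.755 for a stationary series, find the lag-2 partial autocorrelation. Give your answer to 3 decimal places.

φ_{22} = (r_2 − r_1²) / (1 − r_1²)
r_1² = (0.11)² = 0.0121
Numerator = 0.755 − 0.0121 = 0.7429; denominator = 1 − 0.0121 = 0.9879
φ_{22} = 0.7429 / 0.9879 = 0.752

0.752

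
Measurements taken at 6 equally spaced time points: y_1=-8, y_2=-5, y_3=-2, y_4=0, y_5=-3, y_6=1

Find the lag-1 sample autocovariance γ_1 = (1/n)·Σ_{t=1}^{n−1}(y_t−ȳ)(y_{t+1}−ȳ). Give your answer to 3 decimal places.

Mean ȳ = (-8 − 5 − 2 + 0 − 3 + 1)/6 = -2.8333
Σ_{t=1}^{5}(y_t−ȳ)(y_{t+1}−ȳ) = 10.6389
γ_1 = 10.6389 / 6 = 1.773

1.773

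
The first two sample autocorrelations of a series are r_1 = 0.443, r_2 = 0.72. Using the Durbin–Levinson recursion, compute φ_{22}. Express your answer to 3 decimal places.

φ_{22} = (r_2 − r_1²) / (1 − r_1²)
r_1² = (0.443)² = 0.196249
Numerator = 0.72 − 0.1962 = 0.5238; denominator = 1 − 0.1962 = 0.8038
φ_{22} = 0.5238 / 0.8038 = 0.652

0.652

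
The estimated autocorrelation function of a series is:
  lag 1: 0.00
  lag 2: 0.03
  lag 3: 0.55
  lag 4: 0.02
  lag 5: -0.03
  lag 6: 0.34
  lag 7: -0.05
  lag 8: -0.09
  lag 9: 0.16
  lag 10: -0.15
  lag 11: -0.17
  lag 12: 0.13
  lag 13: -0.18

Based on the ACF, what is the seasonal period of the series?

3

The largest autocorrelation is r_3 = 0.55, with weaker echoes at lags 6 (0.34) and 9 (0.16); the remaining lags stay at or below 0.13.
The dominant spike at lag 3 indicates a seasonal period of 3.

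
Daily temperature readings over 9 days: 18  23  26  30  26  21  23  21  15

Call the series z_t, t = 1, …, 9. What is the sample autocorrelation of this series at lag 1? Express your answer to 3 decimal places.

Mean z̄ = (18 + 23 + 26 + 30 + 26 + 21 + 23 + 21 + 15)/9 = 22.5556
Numerator Σ_{t=1}^{8}(z_t−z̄)(z_{t+1}−z̄) = 55.8025
Denominator Σ(z_t−z̄)² = 162.2222
r_1 = 55.8025 / 162.2222 = 0.344

0.344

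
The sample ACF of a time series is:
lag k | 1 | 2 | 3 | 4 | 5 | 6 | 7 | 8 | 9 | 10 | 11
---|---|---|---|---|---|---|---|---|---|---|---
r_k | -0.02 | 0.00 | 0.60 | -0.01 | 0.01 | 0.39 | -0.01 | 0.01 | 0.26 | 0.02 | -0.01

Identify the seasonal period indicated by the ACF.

The largest autocorrelation is r_3 = 0.60, with weaker echoes at lags 6 (0.39) and 9 (0.26); the remaining lags stay at or below 0.02.
The dominant spike at lag 3 indicates a seasonal period of 3.

3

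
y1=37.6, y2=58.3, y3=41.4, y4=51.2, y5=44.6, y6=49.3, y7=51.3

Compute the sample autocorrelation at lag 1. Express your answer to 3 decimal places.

Mean ȳ = (37.6 + 58.3 + 41.4 + 51.2 + 44.6 + 49.3 + 51.3)/7 = 47.6714
Deviations from mean: -10.0714, 10.6286, -6.2714, 3.5286, -3.0714, 1.6286, 3.6286
Σ(y_t−ȳ)(y_{t+1}−ȳ) = (-107.0449) + (-66.6563) + (-22.1292) + (-10.8378) + (-5.0020) + (5.9094) = -205.7608
Denominator Σ(y_t−ȳ)² = 291.4343
r_1 = -205.7608 / 291.4343 = -0.706

-0.706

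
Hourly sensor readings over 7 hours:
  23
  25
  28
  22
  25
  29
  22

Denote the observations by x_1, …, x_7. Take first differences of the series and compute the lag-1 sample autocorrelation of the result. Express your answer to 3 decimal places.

First differences Δx: 2, 3, -6, 3, 4, -7
Mean of differences = -0.1667
Numerator Σ(Δx_t−Δx̄)(Δx_{t+1}−Δx̄) = -45.3611
Denominator Σ(Δx_t−Δx̄)² = 122.8333
r_1(Δx) = -45.3611 / 122.8333 = -0.369

-0.369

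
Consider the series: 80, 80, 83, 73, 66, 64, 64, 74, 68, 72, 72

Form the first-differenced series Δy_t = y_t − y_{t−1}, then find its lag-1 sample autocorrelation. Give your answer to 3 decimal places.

First differences Δy: 0, 3, -10, -7, -2, 0, 10, -6, 4, 0
Mean of differences = -0.8000
Numerator Σ(Δy_t−Δȳ)(Δy_{t+1}−Δȳ) = -37.0400
Denominator Σ(Δy_t−Δȳ)² = 307.6000
r_1(Δy) = -37.0400 / 307.6000 = -0.120

-0.120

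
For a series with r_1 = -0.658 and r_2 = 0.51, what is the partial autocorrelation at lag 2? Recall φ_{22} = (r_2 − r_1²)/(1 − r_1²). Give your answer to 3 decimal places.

φ_{22} = (r_2 − r_1²) / (1 − r_1²)
r_1² = (-0.658)² = 0.432964
Numerator = 0.51 − 0.4330 = 0.0770; denominator = 1 − 0.4330 = 0.5670
φ_{22} = 0.0770 / 0.5670 = 0.136

0.136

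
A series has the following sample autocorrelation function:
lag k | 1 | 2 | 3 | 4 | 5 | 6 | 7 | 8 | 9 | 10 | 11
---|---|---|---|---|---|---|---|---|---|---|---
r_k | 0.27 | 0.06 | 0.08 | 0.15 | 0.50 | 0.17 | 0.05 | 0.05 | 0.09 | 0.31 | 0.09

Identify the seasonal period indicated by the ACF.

5

The largest autocorrelation is r_5 = 0.50, with a weaker echo at lag 10 (0.31); the remaining lags stay at or below 0.27. The elevated value at lag 1 (0.27), dropping to 0.06 at lag 2, reflects decaying short-term dependence rather than seasonality.
The dominant spike at lag 5 indicates a seasonal period of 5.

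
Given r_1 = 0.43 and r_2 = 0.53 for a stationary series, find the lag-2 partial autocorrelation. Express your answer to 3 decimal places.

0.423

φ_{22} = (r_2 − r_1²) / (1 − r_1²)
r_1² = (0.43)² = 0.1849
Numerator = 0.53 − 0.1849 = 0.3451; denominator = 1 − 0.1849 = 0.8151
φ_{22} = 0.3451 / 0.8151 = 0.423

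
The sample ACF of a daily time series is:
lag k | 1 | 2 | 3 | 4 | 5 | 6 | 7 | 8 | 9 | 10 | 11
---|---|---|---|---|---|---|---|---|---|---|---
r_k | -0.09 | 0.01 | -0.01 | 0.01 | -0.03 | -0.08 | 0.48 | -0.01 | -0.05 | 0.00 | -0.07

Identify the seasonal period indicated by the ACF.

7

The largest autocorrelation is r_7 = 0.48; the remaining lags stay at or below 0.01.
The dominant spike at lag 7 indicates a seasonal period of 7.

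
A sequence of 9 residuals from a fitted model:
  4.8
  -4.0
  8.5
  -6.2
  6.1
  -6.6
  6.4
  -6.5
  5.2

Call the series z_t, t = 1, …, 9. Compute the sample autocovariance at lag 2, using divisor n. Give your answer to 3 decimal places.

Mean z̄ = (4.8 − 4.0 + 8.5 − 6.2 + 6.1 − 6.6 + 6.4 − 6.5 + 5.2)/9 = 0.8556
Σ_{t=1}^{7}(z_t−z̄)(z_{t+2}−z̄) = 265.1105
γ_2 = 265.1105 / 9 = 29.457

29.457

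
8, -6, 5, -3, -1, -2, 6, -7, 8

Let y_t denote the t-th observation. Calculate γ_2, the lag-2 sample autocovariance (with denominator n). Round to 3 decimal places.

12.108

Mean ȳ = (8 − 6 + 5 − 3 − 1 − 2 + 6 − 7 + 8)/9 = 0.8889
Σ_{t=1}^{7}(y_t−ȳ)(y_{t+2}−ȳ) = 108.9753
γ_2 = 108.9753 / 9 = 12.108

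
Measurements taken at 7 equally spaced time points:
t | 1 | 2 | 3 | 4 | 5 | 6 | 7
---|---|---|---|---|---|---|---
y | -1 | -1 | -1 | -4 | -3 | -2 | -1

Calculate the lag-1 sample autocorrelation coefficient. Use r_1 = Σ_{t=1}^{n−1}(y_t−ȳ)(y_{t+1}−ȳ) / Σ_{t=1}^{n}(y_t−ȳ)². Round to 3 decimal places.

Mean ȳ = (-1 − 1 − 1 − 4 − 3 − 2 − 1)/7 = -1.8571
Deviations from mean: 0.8571, 0.8571, 0.8571, -2.1429, -1.1429, -0.1429, 0.8571
Σ(y_t−ȳ)(y_{t+1}−ȳ) = (0.7347) + (0.7347) + (-1.8367) + (2.4490) + (0.1633) + (-0.1224) = 2.1224
Denominator Σ(y_t−ȳ)² = 8.8571
r_1 = 2.1224 / 8.8571 = 0.240

0.240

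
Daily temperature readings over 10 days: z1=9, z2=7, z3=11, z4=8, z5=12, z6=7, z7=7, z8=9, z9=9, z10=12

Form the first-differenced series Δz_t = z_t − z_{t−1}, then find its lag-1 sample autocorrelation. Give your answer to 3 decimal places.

-0.644

First differences Δz: -2, 4, -3, 4, -5, 0, 2, 0, 3
Mean of differences = 0.3333
Numerator Σ(Δz_t−Δz̄)(Δz_{t+1}−Δz̄) = -52.7778
Denominator Σ(Δz_t−Δz̄)² = 82.0000
r_1(Δz) = -52.7778 / 82.0000 = -0.644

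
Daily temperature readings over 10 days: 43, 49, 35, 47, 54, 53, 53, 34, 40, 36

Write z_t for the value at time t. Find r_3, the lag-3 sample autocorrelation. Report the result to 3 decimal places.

-0.410

Mean z̄ = (43 + 49 + 35 + 47 + 54 + 53 + 53 + 34 + 40 + 36)/10 = 44.4000
Σ(z_t−z̄)(z_{t+3}−z̄) = (-3.6400) + (44.1600) + (-80.8400) + (22.3600) + (-99.8400) + (-37.8400) + (-72.2400) = -227.8800
Denominator Σ(z_t−z̄)² = 556.4000
r_3 = -227.8800 / 556.4000 = -0.410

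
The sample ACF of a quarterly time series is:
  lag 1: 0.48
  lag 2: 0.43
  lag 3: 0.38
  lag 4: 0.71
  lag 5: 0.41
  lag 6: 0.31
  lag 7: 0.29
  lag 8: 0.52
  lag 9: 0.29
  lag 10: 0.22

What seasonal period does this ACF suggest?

The largest autocorrelation is r_4 = 0.71, with a weaker echo at lag 8 (0.52); the remaining lags stay at or below 0.48. The elevated value at lag 1 (0.48), dropping to 0.43 at lag 2, reflects decaying short-term dependence rather than seasonality.
The dominant spike at lag 4 indicates a seasonal period of 4.

4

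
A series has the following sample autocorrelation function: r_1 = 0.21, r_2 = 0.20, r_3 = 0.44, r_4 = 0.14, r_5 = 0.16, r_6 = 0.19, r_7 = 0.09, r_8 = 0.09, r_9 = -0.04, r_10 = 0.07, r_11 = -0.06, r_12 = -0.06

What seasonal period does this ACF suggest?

The largest autocorrelation is r_3 = 0.44; the remaining lags stay at or below 0.21.
The dominant spike at lag 3 indicates a seasonal period of 3.

3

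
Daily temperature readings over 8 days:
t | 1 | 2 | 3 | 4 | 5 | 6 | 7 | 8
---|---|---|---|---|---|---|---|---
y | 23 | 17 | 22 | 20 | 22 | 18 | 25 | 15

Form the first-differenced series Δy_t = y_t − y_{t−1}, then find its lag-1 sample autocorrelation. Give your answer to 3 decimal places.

First differences Δy: -6, 5, -2, 2, -4, 7, -10
Mean of differences = -1.1429
Numerator Σ(Δy_t−Δȳ)(Δy_{t+1}−Δȳ) = -142.1633
Denominator Σ(Δy_t−Δȳ)² = 224.8571
r_1(Δy) = -142.1633 / 224.8571 = -0.632

-0.632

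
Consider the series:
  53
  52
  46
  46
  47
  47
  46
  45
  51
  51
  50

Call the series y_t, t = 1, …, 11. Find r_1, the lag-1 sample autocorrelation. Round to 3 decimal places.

Mean ȳ = (53 + 52 + 46 + 46 + 47 + 47 + 46 + 45 + 51 + 51 + 50)/11 = 48.5455
Numerator Σ_{t=1}^{10}(y_t−ȳ)(y_{t+1}−ȳ) = 33.2479
Denominator Σ(y_t−ȳ)² = 82.7273
r_1 = 33.2479 / 82.7273 = 0.402

0.402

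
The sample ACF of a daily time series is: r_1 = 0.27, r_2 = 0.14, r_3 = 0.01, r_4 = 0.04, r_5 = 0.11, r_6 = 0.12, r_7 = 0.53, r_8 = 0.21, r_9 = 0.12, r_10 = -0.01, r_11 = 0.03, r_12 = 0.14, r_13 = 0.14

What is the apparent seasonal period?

The largest autocorrelation is r_7 = 0.53; the remaining lags stay at or below 0.27. The elevated value at lag 1 (0.27), dropping to 0.14 at lag 2, reflects decaying short-term dependence rather than seasonality.
The dominant spike at lag 7 indicates a seasonal period of 7.

7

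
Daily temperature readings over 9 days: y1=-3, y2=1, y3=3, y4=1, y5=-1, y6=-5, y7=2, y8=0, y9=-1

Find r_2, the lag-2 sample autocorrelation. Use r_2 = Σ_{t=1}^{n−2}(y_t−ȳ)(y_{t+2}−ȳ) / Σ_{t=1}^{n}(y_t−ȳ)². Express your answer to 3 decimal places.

Mean ȳ = (-3 + 1 + 3 + 1 − 1 − 5 + 2 + 0 − 1)/9 = -0.3333
Σ(y_t−ȳ)(y_{t+2}−ȳ) = (-8.8889) + (1.7778) + (-2.2222) + (-6.2222) + (-1.5556) + (-1.5556) + (-1.5556) = -20.2222
Denominator Σ(y_t−ȳ)² = 50.0000
r_2 = -20.2222 / 50.0000 = -0.404

-0.404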